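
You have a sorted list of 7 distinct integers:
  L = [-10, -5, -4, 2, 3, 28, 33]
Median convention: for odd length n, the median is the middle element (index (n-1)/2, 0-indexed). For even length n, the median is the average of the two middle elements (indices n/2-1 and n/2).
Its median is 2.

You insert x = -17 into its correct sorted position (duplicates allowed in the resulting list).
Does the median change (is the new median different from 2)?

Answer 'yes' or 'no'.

Old median = 2
Insert x = -17
New median = -1
Changed? yes

Answer: yes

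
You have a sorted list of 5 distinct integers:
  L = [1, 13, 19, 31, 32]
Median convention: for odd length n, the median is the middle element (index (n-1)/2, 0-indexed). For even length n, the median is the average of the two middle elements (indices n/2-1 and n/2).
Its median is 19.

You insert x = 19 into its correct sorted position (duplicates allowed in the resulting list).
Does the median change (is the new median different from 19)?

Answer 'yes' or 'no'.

Old median = 19
Insert x = 19
New median = 19
Changed? no

Answer: no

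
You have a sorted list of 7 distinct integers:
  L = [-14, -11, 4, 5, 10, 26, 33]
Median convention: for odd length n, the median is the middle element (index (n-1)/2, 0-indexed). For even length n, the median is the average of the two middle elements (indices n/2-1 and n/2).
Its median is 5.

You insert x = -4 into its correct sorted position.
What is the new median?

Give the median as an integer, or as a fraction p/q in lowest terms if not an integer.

Old list (sorted, length 7): [-14, -11, 4, 5, 10, 26, 33]
Old median = 5
Insert x = -4
Old length odd (7). Middle was index 3 = 5.
New length even (8). New median = avg of two middle elements.
x = -4: 2 elements are < x, 5 elements are > x.
New sorted list: [-14, -11, -4, 4, 5, 10, 26, 33]
New median = 9/2

Answer: 9/2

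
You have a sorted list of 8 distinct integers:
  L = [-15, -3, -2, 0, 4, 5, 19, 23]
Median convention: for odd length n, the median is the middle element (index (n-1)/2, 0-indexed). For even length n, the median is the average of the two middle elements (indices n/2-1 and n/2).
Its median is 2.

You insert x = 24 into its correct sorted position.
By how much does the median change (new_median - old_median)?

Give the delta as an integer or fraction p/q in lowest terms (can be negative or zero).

Answer: 2

Derivation:
Old median = 2
After inserting x = 24: new sorted = [-15, -3, -2, 0, 4, 5, 19, 23, 24]
New median = 4
Delta = 4 - 2 = 2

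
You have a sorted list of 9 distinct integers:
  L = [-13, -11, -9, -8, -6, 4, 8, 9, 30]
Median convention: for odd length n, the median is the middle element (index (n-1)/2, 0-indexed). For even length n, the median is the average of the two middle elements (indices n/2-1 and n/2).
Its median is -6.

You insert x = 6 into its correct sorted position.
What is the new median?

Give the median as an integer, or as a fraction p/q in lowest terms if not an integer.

Old list (sorted, length 9): [-13, -11, -9, -8, -6, 4, 8, 9, 30]
Old median = -6
Insert x = 6
Old length odd (9). Middle was index 4 = -6.
New length even (10). New median = avg of two middle elements.
x = 6: 6 elements are < x, 3 elements are > x.
New sorted list: [-13, -11, -9, -8, -6, 4, 6, 8, 9, 30]
New median = -1

Answer: -1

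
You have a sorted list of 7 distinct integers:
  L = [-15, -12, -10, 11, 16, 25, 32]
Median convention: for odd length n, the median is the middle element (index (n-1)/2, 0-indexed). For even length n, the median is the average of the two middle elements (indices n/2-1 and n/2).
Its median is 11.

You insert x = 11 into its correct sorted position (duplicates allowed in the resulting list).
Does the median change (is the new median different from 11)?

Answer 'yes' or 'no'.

Old median = 11
Insert x = 11
New median = 11
Changed? no

Answer: no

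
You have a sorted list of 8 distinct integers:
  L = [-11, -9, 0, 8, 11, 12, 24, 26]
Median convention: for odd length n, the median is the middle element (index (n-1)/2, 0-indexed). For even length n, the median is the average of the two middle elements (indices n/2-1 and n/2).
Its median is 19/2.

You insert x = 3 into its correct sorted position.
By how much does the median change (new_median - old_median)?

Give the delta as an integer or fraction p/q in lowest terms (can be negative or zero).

Old median = 19/2
After inserting x = 3: new sorted = [-11, -9, 0, 3, 8, 11, 12, 24, 26]
New median = 8
Delta = 8 - 19/2 = -3/2

Answer: -3/2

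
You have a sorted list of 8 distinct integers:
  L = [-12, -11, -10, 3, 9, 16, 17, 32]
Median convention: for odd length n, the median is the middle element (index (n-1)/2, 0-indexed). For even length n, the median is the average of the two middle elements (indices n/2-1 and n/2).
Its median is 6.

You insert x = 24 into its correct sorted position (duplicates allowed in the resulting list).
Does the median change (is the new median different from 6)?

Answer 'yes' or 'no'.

Old median = 6
Insert x = 24
New median = 9
Changed? yes

Answer: yes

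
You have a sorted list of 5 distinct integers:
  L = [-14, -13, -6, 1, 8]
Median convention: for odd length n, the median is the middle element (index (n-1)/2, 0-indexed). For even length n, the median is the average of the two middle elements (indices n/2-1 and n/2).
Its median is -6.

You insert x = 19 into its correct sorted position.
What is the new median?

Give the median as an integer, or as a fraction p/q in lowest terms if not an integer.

Old list (sorted, length 5): [-14, -13, -6, 1, 8]
Old median = -6
Insert x = 19
Old length odd (5). Middle was index 2 = -6.
New length even (6). New median = avg of two middle elements.
x = 19: 5 elements are < x, 0 elements are > x.
New sorted list: [-14, -13, -6, 1, 8, 19]
New median = -5/2

Answer: -5/2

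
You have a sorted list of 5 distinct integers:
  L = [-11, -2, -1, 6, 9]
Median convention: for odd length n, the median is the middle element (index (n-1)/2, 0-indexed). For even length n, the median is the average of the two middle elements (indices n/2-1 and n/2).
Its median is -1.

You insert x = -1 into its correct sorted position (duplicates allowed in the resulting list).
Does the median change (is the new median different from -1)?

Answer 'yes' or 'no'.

Old median = -1
Insert x = -1
New median = -1
Changed? no

Answer: no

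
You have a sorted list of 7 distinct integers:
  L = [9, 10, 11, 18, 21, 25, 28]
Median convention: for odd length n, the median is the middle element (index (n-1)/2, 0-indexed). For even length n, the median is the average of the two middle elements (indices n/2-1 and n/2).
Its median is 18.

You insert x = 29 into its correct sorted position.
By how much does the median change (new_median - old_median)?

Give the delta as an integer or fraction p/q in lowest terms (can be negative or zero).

Old median = 18
After inserting x = 29: new sorted = [9, 10, 11, 18, 21, 25, 28, 29]
New median = 39/2
Delta = 39/2 - 18 = 3/2

Answer: 3/2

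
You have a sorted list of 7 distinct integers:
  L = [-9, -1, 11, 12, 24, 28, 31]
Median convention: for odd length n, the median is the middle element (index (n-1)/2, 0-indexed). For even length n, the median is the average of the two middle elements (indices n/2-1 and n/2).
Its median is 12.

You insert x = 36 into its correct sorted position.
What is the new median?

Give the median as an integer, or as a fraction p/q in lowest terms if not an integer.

Old list (sorted, length 7): [-9, -1, 11, 12, 24, 28, 31]
Old median = 12
Insert x = 36
Old length odd (7). Middle was index 3 = 12.
New length even (8). New median = avg of two middle elements.
x = 36: 7 elements are < x, 0 elements are > x.
New sorted list: [-9, -1, 11, 12, 24, 28, 31, 36]
New median = 18

Answer: 18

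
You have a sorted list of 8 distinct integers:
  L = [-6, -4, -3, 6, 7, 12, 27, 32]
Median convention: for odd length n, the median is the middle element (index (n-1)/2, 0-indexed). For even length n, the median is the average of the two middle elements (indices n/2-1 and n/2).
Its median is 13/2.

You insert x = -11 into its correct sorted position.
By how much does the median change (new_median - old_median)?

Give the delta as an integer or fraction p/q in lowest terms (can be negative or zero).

Answer: -1/2

Derivation:
Old median = 13/2
After inserting x = -11: new sorted = [-11, -6, -4, -3, 6, 7, 12, 27, 32]
New median = 6
Delta = 6 - 13/2 = -1/2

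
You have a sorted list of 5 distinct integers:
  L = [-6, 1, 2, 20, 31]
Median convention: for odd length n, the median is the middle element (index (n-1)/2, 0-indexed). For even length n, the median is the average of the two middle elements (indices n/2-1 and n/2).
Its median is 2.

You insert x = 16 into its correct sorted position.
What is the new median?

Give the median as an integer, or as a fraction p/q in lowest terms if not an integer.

Old list (sorted, length 5): [-6, 1, 2, 20, 31]
Old median = 2
Insert x = 16
Old length odd (5). Middle was index 2 = 2.
New length even (6). New median = avg of two middle elements.
x = 16: 3 elements are < x, 2 elements are > x.
New sorted list: [-6, 1, 2, 16, 20, 31]
New median = 9

Answer: 9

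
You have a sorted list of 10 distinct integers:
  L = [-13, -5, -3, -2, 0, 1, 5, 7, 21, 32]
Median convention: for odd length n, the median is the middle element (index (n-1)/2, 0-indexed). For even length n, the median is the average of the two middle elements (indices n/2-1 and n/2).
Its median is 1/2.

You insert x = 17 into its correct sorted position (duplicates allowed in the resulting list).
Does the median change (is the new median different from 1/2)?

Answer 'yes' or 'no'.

Old median = 1/2
Insert x = 17
New median = 1
Changed? yes

Answer: yes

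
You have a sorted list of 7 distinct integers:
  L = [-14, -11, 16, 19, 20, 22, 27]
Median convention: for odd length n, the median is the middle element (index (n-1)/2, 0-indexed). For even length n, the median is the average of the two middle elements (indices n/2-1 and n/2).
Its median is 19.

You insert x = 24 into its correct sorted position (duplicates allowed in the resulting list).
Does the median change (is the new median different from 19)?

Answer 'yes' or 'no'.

Old median = 19
Insert x = 24
New median = 39/2
Changed? yes

Answer: yes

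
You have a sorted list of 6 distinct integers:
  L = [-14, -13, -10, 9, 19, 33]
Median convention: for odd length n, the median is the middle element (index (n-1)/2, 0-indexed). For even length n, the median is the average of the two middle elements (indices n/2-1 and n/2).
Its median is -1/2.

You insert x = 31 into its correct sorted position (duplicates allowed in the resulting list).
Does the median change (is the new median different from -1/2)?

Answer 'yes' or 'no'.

Old median = -1/2
Insert x = 31
New median = 9
Changed? yes

Answer: yes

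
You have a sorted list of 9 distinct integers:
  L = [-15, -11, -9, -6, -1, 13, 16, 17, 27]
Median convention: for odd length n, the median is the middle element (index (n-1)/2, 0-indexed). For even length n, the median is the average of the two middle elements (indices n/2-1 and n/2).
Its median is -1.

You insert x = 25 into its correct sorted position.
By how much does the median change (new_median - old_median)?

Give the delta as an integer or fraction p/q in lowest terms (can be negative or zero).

Answer: 7

Derivation:
Old median = -1
After inserting x = 25: new sorted = [-15, -11, -9, -6, -1, 13, 16, 17, 25, 27]
New median = 6
Delta = 6 - -1 = 7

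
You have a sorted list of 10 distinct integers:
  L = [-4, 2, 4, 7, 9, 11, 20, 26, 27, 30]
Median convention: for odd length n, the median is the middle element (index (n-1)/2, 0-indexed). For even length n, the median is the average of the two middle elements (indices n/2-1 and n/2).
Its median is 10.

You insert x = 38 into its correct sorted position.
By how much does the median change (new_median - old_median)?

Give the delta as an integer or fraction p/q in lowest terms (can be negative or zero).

Answer: 1

Derivation:
Old median = 10
After inserting x = 38: new sorted = [-4, 2, 4, 7, 9, 11, 20, 26, 27, 30, 38]
New median = 11
Delta = 11 - 10 = 1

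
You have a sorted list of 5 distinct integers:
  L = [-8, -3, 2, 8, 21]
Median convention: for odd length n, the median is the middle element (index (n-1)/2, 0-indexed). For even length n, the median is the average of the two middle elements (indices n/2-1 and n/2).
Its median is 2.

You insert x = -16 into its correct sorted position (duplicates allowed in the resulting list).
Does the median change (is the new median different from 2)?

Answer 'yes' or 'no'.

Answer: yes

Derivation:
Old median = 2
Insert x = -16
New median = -1/2
Changed? yes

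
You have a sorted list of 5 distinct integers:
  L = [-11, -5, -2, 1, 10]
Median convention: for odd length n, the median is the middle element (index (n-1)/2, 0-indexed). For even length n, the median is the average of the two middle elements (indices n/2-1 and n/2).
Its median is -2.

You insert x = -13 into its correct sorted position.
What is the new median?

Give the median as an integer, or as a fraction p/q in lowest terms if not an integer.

Answer: -7/2

Derivation:
Old list (sorted, length 5): [-11, -5, -2, 1, 10]
Old median = -2
Insert x = -13
Old length odd (5). Middle was index 2 = -2.
New length even (6). New median = avg of two middle elements.
x = -13: 0 elements are < x, 5 elements are > x.
New sorted list: [-13, -11, -5, -2, 1, 10]
New median = -7/2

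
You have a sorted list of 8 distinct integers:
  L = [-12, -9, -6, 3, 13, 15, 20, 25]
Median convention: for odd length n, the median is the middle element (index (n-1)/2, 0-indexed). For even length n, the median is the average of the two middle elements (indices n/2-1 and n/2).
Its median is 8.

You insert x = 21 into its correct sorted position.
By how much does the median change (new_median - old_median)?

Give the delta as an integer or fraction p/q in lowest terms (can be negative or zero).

Old median = 8
After inserting x = 21: new sorted = [-12, -9, -6, 3, 13, 15, 20, 21, 25]
New median = 13
Delta = 13 - 8 = 5

Answer: 5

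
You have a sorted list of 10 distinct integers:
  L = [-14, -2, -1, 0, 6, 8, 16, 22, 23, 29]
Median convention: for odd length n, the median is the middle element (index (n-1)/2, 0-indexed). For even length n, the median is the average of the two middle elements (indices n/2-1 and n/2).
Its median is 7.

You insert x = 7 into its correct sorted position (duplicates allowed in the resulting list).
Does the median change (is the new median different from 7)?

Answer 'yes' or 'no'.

Answer: no

Derivation:
Old median = 7
Insert x = 7
New median = 7
Changed? no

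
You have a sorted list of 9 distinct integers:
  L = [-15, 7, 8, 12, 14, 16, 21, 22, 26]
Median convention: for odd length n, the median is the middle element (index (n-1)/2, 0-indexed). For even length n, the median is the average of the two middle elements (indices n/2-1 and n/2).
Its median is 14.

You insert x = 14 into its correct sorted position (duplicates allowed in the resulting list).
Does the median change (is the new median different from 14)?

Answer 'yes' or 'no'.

Old median = 14
Insert x = 14
New median = 14
Changed? no

Answer: no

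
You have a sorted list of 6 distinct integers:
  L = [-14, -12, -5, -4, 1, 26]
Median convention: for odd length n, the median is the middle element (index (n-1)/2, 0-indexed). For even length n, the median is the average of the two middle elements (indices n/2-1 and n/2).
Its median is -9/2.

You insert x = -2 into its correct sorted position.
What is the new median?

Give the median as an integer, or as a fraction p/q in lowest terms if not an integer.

Old list (sorted, length 6): [-14, -12, -5, -4, 1, 26]
Old median = -9/2
Insert x = -2
Old length even (6). Middle pair: indices 2,3 = -5,-4.
New length odd (7). New median = single middle element.
x = -2: 4 elements are < x, 2 elements are > x.
New sorted list: [-14, -12, -5, -4, -2, 1, 26]
New median = -4

Answer: -4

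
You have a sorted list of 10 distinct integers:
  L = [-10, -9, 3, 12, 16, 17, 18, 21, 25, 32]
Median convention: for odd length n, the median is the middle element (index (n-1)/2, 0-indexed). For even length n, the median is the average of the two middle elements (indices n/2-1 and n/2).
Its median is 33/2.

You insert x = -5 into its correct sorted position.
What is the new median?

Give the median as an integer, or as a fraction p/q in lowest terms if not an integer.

Old list (sorted, length 10): [-10, -9, 3, 12, 16, 17, 18, 21, 25, 32]
Old median = 33/2
Insert x = -5
Old length even (10). Middle pair: indices 4,5 = 16,17.
New length odd (11). New median = single middle element.
x = -5: 2 elements are < x, 8 elements are > x.
New sorted list: [-10, -9, -5, 3, 12, 16, 17, 18, 21, 25, 32]
New median = 16

Answer: 16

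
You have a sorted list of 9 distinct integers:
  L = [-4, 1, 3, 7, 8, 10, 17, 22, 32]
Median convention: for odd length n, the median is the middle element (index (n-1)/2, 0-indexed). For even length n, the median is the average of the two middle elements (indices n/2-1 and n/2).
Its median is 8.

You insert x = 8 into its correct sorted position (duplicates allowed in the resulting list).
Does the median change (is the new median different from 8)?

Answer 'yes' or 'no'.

Answer: no

Derivation:
Old median = 8
Insert x = 8
New median = 8
Changed? no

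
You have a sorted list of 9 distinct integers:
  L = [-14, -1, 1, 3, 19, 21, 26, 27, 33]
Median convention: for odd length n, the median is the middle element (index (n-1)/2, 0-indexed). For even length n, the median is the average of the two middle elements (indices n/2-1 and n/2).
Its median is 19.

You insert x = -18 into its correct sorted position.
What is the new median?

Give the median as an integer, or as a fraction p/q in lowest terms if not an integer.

Old list (sorted, length 9): [-14, -1, 1, 3, 19, 21, 26, 27, 33]
Old median = 19
Insert x = -18
Old length odd (9). Middle was index 4 = 19.
New length even (10). New median = avg of two middle elements.
x = -18: 0 elements are < x, 9 elements are > x.
New sorted list: [-18, -14, -1, 1, 3, 19, 21, 26, 27, 33]
New median = 11

Answer: 11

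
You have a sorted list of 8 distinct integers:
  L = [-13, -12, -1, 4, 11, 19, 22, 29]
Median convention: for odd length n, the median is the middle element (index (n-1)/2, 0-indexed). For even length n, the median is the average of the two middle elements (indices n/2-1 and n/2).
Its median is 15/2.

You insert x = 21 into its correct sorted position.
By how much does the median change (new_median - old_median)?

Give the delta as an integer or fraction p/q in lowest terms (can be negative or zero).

Old median = 15/2
After inserting x = 21: new sorted = [-13, -12, -1, 4, 11, 19, 21, 22, 29]
New median = 11
Delta = 11 - 15/2 = 7/2

Answer: 7/2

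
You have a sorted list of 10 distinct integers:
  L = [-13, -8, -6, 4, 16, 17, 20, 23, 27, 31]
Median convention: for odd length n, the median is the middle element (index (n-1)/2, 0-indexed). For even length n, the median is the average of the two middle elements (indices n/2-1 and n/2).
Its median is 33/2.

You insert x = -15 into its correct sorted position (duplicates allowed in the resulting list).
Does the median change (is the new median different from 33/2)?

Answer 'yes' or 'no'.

Answer: yes

Derivation:
Old median = 33/2
Insert x = -15
New median = 16
Changed? yes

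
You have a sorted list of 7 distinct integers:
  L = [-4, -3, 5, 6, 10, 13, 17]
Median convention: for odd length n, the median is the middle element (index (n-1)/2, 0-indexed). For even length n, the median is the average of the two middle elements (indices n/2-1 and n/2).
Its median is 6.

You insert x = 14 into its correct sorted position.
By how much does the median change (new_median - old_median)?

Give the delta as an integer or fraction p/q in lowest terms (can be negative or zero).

Answer: 2

Derivation:
Old median = 6
After inserting x = 14: new sorted = [-4, -3, 5, 6, 10, 13, 14, 17]
New median = 8
Delta = 8 - 6 = 2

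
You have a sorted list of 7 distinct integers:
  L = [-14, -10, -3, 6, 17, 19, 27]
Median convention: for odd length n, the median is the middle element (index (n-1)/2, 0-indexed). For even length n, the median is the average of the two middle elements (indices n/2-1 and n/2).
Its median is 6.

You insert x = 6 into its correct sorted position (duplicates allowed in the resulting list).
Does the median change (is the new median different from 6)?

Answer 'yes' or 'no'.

Answer: no

Derivation:
Old median = 6
Insert x = 6
New median = 6
Changed? no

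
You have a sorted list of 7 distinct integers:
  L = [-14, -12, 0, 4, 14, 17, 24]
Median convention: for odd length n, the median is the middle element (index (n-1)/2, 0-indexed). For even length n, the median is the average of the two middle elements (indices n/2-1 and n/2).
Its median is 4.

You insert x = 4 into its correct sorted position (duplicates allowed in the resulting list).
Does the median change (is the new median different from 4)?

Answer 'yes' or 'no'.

Answer: no

Derivation:
Old median = 4
Insert x = 4
New median = 4
Changed? no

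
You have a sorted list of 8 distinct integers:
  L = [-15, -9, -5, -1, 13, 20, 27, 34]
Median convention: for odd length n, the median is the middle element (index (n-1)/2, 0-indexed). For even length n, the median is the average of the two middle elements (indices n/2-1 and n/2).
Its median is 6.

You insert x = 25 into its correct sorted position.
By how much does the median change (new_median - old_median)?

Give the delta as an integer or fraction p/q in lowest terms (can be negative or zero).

Old median = 6
After inserting x = 25: new sorted = [-15, -9, -5, -1, 13, 20, 25, 27, 34]
New median = 13
Delta = 13 - 6 = 7

Answer: 7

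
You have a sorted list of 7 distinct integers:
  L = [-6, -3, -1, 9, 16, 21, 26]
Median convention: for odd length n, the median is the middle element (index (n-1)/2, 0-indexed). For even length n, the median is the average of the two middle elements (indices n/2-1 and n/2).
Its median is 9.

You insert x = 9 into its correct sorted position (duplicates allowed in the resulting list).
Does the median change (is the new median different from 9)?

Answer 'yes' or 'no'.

Old median = 9
Insert x = 9
New median = 9
Changed? no

Answer: no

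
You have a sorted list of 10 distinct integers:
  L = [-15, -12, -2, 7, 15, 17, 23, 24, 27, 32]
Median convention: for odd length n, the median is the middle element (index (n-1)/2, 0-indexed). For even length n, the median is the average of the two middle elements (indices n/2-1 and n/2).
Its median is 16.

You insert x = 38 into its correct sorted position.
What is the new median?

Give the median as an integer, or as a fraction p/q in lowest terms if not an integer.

Old list (sorted, length 10): [-15, -12, -2, 7, 15, 17, 23, 24, 27, 32]
Old median = 16
Insert x = 38
Old length even (10). Middle pair: indices 4,5 = 15,17.
New length odd (11). New median = single middle element.
x = 38: 10 elements are < x, 0 elements are > x.
New sorted list: [-15, -12, -2, 7, 15, 17, 23, 24, 27, 32, 38]
New median = 17

Answer: 17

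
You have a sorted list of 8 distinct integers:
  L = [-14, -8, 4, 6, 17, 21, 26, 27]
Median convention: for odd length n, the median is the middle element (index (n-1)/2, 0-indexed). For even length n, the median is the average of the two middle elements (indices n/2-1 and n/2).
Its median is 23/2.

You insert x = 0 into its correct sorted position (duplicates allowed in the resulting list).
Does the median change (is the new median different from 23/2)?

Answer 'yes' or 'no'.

Old median = 23/2
Insert x = 0
New median = 6
Changed? yes

Answer: yes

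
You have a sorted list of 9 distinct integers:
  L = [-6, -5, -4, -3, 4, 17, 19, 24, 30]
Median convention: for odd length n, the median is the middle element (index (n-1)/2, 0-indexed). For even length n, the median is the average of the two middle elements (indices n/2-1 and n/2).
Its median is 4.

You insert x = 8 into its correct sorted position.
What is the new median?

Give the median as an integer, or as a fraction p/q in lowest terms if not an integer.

Answer: 6

Derivation:
Old list (sorted, length 9): [-6, -5, -4, -3, 4, 17, 19, 24, 30]
Old median = 4
Insert x = 8
Old length odd (9). Middle was index 4 = 4.
New length even (10). New median = avg of two middle elements.
x = 8: 5 elements are < x, 4 elements are > x.
New sorted list: [-6, -5, -4, -3, 4, 8, 17, 19, 24, 30]
New median = 6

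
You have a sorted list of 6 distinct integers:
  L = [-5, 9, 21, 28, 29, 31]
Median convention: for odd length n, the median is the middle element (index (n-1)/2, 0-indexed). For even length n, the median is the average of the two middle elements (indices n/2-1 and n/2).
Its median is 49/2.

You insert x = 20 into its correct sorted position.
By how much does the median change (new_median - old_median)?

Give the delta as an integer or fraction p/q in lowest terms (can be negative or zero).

Answer: -7/2

Derivation:
Old median = 49/2
After inserting x = 20: new sorted = [-5, 9, 20, 21, 28, 29, 31]
New median = 21
Delta = 21 - 49/2 = -7/2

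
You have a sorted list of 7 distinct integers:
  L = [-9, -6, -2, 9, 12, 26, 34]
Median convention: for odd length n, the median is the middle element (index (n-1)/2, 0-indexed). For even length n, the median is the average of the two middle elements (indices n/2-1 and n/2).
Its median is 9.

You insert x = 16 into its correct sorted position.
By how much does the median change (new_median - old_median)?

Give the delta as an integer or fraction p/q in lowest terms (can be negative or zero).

Answer: 3/2

Derivation:
Old median = 9
After inserting x = 16: new sorted = [-9, -6, -2, 9, 12, 16, 26, 34]
New median = 21/2
Delta = 21/2 - 9 = 3/2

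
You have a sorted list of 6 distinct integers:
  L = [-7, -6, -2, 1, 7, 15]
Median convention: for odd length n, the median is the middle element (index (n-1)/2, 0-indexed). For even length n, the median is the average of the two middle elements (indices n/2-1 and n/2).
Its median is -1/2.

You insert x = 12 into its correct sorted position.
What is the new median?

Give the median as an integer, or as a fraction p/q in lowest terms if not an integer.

Old list (sorted, length 6): [-7, -6, -2, 1, 7, 15]
Old median = -1/2
Insert x = 12
Old length even (6). Middle pair: indices 2,3 = -2,1.
New length odd (7). New median = single middle element.
x = 12: 5 elements are < x, 1 elements are > x.
New sorted list: [-7, -6, -2, 1, 7, 12, 15]
New median = 1

Answer: 1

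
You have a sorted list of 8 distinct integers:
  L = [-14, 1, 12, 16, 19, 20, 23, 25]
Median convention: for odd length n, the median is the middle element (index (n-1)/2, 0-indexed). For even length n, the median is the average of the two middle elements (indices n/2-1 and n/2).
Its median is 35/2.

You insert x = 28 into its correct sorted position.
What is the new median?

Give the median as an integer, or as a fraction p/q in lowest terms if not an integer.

Old list (sorted, length 8): [-14, 1, 12, 16, 19, 20, 23, 25]
Old median = 35/2
Insert x = 28
Old length even (8). Middle pair: indices 3,4 = 16,19.
New length odd (9). New median = single middle element.
x = 28: 8 elements are < x, 0 elements are > x.
New sorted list: [-14, 1, 12, 16, 19, 20, 23, 25, 28]
New median = 19

Answer: 19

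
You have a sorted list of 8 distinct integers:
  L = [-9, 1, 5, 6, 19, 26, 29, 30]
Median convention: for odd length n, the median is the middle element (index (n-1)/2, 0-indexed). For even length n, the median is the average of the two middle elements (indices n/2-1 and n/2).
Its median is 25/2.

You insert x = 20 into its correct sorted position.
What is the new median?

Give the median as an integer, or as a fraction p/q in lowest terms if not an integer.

Old list (sorted, length 8): [-9, 1, 5, 6, 19, 26, 29, 30]
Old median = 25/2
Insert x = 20
Old length even (8). Middle pair: indices 3,4 = 6,19.
New length odd (9). New median = single middle element.
x = 20: 5 elements are < x, 3 elements are > x.
New sorted list: [-9, 1, 5, 6, 19, 20, 26, 29, 30]
New median = 19

Answer: 19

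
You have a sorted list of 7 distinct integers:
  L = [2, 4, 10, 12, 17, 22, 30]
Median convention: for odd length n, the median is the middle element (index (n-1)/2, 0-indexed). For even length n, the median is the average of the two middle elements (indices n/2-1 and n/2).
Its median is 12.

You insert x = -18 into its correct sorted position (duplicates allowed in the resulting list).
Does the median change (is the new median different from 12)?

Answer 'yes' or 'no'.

Old median = 12
Insert x = -18
New median = 11
Changed? yes

Answer: yes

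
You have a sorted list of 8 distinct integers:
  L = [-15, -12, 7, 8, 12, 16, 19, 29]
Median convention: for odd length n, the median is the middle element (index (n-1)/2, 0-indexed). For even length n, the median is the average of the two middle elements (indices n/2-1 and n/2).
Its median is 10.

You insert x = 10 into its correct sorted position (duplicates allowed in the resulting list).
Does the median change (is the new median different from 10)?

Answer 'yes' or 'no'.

Answer: no

Derivation:
Old median = 10
Insert x = 10
New median = 10
Changed? no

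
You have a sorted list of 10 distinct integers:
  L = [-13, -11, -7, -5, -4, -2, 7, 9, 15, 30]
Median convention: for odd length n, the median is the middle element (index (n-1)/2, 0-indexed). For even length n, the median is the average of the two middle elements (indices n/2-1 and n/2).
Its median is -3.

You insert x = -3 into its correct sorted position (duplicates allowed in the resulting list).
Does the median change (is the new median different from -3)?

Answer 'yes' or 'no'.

Answer: no

Derivation:
Old median = -3
Insert x = -3
New median = -3
Changed? no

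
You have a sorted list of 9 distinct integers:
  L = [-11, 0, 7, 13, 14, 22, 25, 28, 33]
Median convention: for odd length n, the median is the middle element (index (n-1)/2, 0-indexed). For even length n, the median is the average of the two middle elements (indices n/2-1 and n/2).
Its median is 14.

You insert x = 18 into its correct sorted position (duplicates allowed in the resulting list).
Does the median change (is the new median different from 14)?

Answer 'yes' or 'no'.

Answer: yes

Derivation:
Old median = 14
Insert x = 18
New median = 16
Changed? yes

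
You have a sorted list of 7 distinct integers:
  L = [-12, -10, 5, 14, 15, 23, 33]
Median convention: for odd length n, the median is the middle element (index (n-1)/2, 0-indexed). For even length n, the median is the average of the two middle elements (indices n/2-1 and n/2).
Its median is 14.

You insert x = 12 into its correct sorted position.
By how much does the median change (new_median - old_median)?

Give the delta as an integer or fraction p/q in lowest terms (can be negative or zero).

Old median = 14
After inserting x = 12: new sorted = [-12, -10, 5, 12, 14, 15, 23, 33]
New median = 13
Delta = 13 - 14 = -1

Answer: -1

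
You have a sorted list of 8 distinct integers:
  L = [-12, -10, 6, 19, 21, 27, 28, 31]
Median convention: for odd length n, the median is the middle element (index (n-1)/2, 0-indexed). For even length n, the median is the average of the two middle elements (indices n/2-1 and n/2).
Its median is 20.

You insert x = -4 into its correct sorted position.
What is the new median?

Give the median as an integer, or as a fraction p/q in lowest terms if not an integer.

Answer: 19

Derivation:
Old list (sorted, length 8): [-12, -10, 6, 19, 21, 27, 28, 31]
Old median = 20
Insert x = -4
Old length even (8). Middle pair: indices 3,4 = 19,21.
New length odd (9). New median = single middle element.
x = -4: 2 elements are < x, 6 elements are > x.
New sorted list: [-12, -10, -4, 6, 19, 21, 27, 28, 31]
New median = 19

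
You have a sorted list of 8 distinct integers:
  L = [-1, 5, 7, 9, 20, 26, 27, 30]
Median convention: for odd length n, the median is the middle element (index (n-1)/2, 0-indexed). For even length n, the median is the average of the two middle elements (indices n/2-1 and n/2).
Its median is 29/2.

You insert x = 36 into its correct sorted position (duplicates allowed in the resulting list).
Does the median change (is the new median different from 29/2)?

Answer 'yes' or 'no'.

Answer: yes

Derivation:
Old median = 29/2
Insert x = 36
New median = 20
Changed? yes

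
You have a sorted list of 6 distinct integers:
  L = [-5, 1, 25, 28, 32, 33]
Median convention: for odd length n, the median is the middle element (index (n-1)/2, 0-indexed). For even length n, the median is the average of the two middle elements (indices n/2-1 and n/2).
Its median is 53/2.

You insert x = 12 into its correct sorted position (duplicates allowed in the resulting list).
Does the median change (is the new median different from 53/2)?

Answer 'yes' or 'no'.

Answer: yes

Derivation:
Old median = 53/2
Insert x = 12
New median = 25
Changed? yes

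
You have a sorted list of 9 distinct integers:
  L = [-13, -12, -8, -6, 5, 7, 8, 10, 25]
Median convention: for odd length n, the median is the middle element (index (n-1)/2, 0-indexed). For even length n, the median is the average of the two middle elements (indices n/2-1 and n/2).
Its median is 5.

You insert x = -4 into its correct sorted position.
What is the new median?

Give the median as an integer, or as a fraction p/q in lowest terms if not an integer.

Answer: 1/2

Derivation:
Old list (sorted, length 9): [-13, -12, -8, -6, 5, 7, 8, 10, 25]
Old median = 5
Insert x = -4
Old length odd (9). Middle was index 4 = 5.
New length even (10). New median = avg of two middle elements.
x = -4: 4 elements are < x, 5 elements are > x.
New sorted list: [-13, -12, -8, -6, -4, 5, 7, 8, 10, 25]
New median = 1/2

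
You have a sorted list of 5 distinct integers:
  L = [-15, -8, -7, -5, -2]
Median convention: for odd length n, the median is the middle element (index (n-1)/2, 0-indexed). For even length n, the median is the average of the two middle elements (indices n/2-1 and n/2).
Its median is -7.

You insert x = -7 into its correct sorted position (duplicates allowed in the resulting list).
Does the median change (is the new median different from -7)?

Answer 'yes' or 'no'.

Old median = -7
Insert x = -7
New median = -7
Changed? no

Answer: no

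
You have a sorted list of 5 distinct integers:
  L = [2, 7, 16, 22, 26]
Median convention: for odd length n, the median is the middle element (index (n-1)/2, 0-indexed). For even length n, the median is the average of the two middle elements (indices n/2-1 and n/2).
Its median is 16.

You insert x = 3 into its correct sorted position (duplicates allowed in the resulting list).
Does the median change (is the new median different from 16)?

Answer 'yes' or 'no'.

Answer: yes

Derivation:
Old median = 16
Insert x = 3
New median = 23/2
Changed? yes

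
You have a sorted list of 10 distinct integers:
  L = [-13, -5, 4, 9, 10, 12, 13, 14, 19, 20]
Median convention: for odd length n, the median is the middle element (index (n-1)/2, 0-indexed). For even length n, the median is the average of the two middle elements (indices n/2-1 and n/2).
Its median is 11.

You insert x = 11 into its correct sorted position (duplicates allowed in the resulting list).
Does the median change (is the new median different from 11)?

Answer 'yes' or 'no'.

Answer: no

Derivation:
Old median = 11
Insert x = 11
New median = 11
Changed? no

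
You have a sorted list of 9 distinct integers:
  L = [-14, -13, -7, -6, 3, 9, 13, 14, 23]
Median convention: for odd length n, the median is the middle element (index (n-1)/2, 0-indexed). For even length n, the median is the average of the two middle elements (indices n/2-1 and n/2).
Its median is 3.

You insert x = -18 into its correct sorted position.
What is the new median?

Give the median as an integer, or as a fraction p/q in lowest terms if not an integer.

Answer: -3/2

Derivation:
Old list (sorted, length 9): [-14, -13, -7, -6, 3, 9, 13, 14, 23]
Old median = 3
Insert x = -18
Old length odd (9). Middle was index 4 = 3.
New length even (10). New median = avg of two middle elements.
x = -18: 0 elements are < x, 9 elements are > x.
New sorted list: [-18, -14, -13, -7, -6, 3, 9, 13, 14, 23]
New median = -3/2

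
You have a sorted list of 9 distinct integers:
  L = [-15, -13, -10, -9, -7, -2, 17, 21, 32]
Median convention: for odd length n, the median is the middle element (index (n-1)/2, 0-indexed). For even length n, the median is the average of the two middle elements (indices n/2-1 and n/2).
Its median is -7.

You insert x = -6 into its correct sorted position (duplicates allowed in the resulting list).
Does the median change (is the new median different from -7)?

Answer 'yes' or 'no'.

Old median = -7
Insert x = -6
New median = -13/2
Changed? yes

Answer: yes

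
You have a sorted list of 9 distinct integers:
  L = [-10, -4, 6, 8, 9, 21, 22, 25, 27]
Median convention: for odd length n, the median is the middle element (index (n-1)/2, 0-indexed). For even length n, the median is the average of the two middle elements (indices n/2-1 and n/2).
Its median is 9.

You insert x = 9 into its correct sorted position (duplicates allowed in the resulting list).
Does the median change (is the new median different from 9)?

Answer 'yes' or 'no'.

Old median = 9
Insert x = 9
New median = 9
Changed? no

Answer: no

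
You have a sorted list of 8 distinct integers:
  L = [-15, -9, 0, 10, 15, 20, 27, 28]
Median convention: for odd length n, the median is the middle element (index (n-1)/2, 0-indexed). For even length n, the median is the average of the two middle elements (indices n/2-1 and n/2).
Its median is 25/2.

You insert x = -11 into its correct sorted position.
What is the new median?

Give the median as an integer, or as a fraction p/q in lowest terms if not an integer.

Answer: 10

Derivation:
Old list (sorted, length 8): [-15, -9, 0, 10, 15, 20, 27, 28]
Old median = 25/2
Insert x = -11
Old length even (8). Middle pair: indices 3,4 = 10,15.
New length odd (9). New median = single middle element.
x = -11: 1 elements are < x, 7 elements are > x.
New sorted list: [-15, -11, -9, 0, 10, 15, 20, 27, 28]
New median = 10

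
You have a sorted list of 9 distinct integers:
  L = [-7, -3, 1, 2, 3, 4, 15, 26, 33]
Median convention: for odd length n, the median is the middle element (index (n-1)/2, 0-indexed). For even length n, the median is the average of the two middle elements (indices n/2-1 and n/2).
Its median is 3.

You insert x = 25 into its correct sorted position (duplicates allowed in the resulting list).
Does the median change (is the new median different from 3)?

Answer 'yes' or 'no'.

Old median = 3
Insert x = 25
New median = 7/2
Changed? yes

Answer: yes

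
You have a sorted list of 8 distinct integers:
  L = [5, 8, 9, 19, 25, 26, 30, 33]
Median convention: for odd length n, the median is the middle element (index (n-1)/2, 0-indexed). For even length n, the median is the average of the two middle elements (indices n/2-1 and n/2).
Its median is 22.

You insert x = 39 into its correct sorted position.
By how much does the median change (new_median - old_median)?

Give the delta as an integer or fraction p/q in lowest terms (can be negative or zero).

Answer: 3

Derivation:
Old median = 22
After inserting x = 39: new sorted = [5, 8, 9, 19, 25, 26, 30, 33, 39]
New median = 25
Delta = 25 - 22 = 3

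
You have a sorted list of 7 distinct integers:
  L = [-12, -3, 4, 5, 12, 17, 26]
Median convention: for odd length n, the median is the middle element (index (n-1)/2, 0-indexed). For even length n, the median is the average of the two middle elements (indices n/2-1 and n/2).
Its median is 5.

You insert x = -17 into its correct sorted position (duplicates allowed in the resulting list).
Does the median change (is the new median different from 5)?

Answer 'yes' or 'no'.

Old median = 5
Insert x = -17
New median = 9/2
Changed? yes

Answer: yes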